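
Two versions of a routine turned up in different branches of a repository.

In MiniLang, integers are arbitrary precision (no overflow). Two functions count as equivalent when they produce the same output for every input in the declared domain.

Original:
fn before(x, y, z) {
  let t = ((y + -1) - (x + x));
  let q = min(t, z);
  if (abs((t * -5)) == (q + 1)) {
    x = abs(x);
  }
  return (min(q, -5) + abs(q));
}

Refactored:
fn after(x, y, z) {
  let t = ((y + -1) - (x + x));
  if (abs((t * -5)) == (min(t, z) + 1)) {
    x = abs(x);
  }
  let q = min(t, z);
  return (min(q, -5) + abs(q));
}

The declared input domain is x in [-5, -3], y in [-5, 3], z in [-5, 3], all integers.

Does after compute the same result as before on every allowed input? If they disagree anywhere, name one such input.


The two versions differ — the changes include min/max/abs usage differs.
One worked example (x=-4, y=-1, z=2) — before: t=6, then q=2, then (abs((t * -5)) == (q + 1)) is false, then returns -3; after: t=6, then (abs((t * -5)) == (min(t, z) + 1)) is false, then q=2, then returns -3; agreement on -3.
Sweeping the whole domain (243 inputs) finds no disagreement.
verdict: equivalent


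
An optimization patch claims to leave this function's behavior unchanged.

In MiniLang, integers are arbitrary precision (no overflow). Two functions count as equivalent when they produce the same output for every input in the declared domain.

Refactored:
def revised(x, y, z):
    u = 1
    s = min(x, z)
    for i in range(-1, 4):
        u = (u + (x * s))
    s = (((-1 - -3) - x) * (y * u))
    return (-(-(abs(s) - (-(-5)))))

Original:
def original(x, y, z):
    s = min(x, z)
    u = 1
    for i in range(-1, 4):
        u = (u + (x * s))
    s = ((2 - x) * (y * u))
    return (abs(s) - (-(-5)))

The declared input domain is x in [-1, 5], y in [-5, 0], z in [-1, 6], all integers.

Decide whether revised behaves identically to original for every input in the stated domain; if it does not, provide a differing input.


Behavior is preserved: although constant usage differs; also arithmetic usage differs, the outputs never diverge.
Spot check at x=2, y=-3, z=0 — original: s becomes 0; next u becomes 1; next at i=-1:; next u becomes 1; next at i=0:; next u becomes 1; next at i=1:; next u becomes 1; next at i=2:; next u becomes 1; next at i=3:; next u becomes 1; next s becomes 0; next final value -5. revised: u becomes 1; next s becomes 0; next at i=-1:; next u becomes 1; next at i=0:; next u becomes 1; next at i=1:; next u becomes 1; next at i=2:; next u becomes 1; next at i=3:; next u becomes 1; next s becomes 0; next final value -5. Both give -5.
Sweeping the whole domain (336 inputs) finds no disagreement.
verdict: equivalent


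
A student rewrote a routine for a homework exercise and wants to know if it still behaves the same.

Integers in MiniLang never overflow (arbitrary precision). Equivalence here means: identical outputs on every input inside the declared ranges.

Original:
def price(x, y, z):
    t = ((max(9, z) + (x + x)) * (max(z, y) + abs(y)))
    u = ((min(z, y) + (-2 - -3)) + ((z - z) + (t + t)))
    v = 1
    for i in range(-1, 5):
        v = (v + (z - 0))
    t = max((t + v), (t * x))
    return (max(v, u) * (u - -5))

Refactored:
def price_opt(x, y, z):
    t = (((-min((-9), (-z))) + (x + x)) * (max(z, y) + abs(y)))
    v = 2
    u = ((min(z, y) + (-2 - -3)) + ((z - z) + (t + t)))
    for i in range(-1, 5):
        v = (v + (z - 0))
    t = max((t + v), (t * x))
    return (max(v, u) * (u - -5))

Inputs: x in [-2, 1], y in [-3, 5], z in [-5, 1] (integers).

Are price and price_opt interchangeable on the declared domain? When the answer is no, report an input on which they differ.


Not equivalent: x=-2, y=0, z=0 separates them (6 vs 12).
price: t becomes 0; next u becomes 1; next v becomes 1; next at i=-1:; next v becomes 1; next at i=0:; next v becomes 1; next at i=1:; next v becomes 1; next at i=2:; next v becomes 1; next at i=3:; next v becomes 1; next at i=4:; next v becomes 1; next t becomes 1; next final value 6
price_opt: t becomes 0; next v becomes 2; next u becomes 1; next at i=-1:; next v becomes 2; next at i=0:; next v becomes 2; next at i=1:; next v becomes 2; next at i=2:; next v becomes 2; next at i=3:; next v becomes 2; next at i=4:; next v becomes 2; next t becomes 2; next final value 12
verdict: not equivalent; witness: x=-2, y=0, z=0


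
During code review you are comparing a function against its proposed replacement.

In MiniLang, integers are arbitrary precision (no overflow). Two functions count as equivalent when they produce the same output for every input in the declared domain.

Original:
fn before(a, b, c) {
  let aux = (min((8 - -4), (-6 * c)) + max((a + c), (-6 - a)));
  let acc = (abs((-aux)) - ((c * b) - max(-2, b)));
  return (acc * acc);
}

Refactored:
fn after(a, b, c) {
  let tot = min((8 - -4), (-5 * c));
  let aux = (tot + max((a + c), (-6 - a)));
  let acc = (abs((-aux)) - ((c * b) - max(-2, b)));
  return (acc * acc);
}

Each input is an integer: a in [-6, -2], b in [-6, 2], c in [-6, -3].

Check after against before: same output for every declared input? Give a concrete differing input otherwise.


Although `-6` became `-5`, no input in the stated domain can expose it.
One worked example (a=-6, b=1, c=-3) — before: aux becomes 12; next acc becomes 16; next final value 256; after: tot becomes 12; next aux becomes 12; next acc becomes 16; next final value 256; agreement on 256.
Every one of the 180 inputs gives matching results.
verdict: equivalent


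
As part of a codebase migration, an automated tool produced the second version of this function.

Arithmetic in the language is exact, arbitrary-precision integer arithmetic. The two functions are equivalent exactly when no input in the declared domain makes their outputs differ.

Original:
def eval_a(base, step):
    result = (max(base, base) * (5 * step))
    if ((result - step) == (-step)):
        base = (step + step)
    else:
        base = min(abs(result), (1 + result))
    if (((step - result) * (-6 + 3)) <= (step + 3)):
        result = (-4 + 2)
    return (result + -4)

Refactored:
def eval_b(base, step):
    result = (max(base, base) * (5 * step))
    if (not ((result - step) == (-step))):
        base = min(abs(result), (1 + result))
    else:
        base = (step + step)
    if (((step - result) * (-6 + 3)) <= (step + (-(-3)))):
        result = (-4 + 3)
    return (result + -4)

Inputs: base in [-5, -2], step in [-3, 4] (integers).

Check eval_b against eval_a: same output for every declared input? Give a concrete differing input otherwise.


These are not equivalent — on base=-5, step=0 the outputs split (-6 vs -5).
eval_a: result becomes 0; next ((result - step) == (-step)) evaluates to true; next base becomes 0; next (((step - result) * (-6 + 3)) <= (step + 3)) evaluates to true; next result becomes -2; next final value -6
eval_b: result becomes 0; next (not ((result - step) == (-step))) evaluates to false; next base becomes 0; next (((step - result) * (-6 + 3)) <= (step + (-(-3)))) evaluates to true; next result becomes -1; next final value -5
verdict: not equivalent; witness: base=-5, step=0


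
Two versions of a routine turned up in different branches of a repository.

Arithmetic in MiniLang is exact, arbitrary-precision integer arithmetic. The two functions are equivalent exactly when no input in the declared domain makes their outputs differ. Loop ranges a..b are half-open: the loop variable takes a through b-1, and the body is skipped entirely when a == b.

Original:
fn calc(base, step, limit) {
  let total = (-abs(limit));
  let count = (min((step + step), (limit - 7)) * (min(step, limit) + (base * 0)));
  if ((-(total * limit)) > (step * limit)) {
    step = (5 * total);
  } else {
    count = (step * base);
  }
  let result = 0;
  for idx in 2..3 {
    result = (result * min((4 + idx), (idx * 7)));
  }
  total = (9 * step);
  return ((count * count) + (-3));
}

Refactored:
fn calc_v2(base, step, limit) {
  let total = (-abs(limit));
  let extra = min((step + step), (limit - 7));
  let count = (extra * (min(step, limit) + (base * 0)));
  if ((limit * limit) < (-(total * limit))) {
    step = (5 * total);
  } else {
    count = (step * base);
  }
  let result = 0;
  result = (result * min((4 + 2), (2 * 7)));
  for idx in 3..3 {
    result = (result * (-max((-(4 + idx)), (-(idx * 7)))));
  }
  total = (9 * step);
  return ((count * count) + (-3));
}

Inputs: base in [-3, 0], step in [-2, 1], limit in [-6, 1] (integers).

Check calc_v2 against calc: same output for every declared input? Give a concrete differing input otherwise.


These are not equivalent — on base=-3, step=-2, limit=1 the outputs split (141 vs 33).
calc: total=-1, then count=12, then ((-(total * limit)) > (step * limit)) is true, then step=-5, then result=0, then (idx=2), then result=0, then total=-45, then returns 141
calc_v2: total=-1, then extra=-6, then count=12, then ((limit * limit) < (-(total * limit))) is false, then count=6, then result=0, then result=0, then the loop over idx runs zero times, then total=-18, then returns 33
verdict: not equivalent; witness: base=-3, step=-2, limit=1


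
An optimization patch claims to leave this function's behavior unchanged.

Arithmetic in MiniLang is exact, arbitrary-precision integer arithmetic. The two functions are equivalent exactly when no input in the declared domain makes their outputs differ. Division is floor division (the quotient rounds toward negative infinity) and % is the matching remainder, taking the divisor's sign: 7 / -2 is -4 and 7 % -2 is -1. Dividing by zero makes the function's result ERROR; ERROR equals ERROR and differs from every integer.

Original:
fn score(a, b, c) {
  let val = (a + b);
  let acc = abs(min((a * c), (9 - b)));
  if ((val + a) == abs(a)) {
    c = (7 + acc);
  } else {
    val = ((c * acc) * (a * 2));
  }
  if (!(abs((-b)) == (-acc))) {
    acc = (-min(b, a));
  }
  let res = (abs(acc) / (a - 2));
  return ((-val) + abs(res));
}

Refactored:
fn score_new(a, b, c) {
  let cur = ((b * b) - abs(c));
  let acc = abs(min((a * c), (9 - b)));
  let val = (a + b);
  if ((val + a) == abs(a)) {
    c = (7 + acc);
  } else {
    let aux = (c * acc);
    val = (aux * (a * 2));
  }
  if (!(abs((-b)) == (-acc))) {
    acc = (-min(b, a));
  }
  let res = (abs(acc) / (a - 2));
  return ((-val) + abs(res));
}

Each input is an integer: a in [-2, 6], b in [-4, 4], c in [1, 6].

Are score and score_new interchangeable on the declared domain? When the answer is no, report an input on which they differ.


The two versions differ — the changes include arithmetic usage differs; min/max/abs usage differs; statement counts differ; local variable names differ.
Spot check at a=-1, b=0, c=2 — score: val := -1 | acc := 2 | ((val + a) == abs(a)): false | val := -8 | (!(abs((-b)) == (-acc))): true | acc := 1 | res := -1 | result 9. score_new: cur := -2 | acc := 2 | val := -1 | ((val + a) == abs(a)): false | aux := 4 | val := -8 | (!(abs((-b)) == (-acc))): true | acc := 1 | res := -1 | result 9. Both give 9.
Across all 486 domain points the two functions coincide.
verdict: equivalent


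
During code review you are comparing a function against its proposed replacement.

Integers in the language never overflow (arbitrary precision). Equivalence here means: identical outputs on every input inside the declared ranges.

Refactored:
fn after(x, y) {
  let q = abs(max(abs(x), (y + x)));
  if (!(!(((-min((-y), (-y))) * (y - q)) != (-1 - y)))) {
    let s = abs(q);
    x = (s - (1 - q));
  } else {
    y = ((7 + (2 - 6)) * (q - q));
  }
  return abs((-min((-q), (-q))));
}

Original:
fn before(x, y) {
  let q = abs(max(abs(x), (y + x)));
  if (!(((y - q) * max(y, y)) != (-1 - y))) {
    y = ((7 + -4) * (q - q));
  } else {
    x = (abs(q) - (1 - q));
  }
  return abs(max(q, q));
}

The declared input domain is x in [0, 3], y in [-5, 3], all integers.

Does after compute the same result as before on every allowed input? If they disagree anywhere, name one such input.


Reading the diff, among the changes: constant usage differs, boolean connective usage differs, statement counts differ, local variable names differ, arithmetic usage differs, min/max/abs usage differs.
One worked example (x=2, y=-3) — before: q = 2; (!(((y - q) * max(y, y)) != (-1 - y))) -> false; x = 3; return 2; after: q = 2; (!(!(((-min((-y), (-y))) * (y - q)) != (-1 - y)))) -> true; s = 2; x = 3; return 2; agreement on 2.
Every one of the 36 inputs gives matching results.
verdict: equivalent


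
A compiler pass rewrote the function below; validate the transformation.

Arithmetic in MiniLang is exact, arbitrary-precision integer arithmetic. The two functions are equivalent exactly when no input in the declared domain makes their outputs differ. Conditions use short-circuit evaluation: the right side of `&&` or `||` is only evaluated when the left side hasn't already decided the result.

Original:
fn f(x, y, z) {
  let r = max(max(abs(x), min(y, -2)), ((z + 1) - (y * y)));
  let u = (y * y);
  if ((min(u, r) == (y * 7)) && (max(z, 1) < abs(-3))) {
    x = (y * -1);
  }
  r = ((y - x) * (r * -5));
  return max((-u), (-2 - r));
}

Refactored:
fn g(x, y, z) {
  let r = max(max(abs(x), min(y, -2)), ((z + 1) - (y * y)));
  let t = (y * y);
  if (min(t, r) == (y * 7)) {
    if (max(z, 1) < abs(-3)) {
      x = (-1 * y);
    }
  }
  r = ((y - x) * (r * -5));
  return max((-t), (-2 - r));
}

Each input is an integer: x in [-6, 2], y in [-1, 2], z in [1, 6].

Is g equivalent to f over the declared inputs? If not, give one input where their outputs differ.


Equivalent — the differences include local variable names differ; and boolean connective usage differs; and statement counts differ; and branching structure differs, yet no declared input distinguishes the two.
One worked example (x=-3, y=2, z=3) — f: r = 3; u = 4; ((min(u, r) == (y * 7)) && (max(z, 1) < abs(-3))) -> false; r = -75; return 73; g: r = 3; t = 4; (min(t, r) == (y * 7)) -> false; r = -75; return 73; agreement on 73.
Sweeping the whole domain (216 inputs) finds no disagreement.
verdict: equivalent


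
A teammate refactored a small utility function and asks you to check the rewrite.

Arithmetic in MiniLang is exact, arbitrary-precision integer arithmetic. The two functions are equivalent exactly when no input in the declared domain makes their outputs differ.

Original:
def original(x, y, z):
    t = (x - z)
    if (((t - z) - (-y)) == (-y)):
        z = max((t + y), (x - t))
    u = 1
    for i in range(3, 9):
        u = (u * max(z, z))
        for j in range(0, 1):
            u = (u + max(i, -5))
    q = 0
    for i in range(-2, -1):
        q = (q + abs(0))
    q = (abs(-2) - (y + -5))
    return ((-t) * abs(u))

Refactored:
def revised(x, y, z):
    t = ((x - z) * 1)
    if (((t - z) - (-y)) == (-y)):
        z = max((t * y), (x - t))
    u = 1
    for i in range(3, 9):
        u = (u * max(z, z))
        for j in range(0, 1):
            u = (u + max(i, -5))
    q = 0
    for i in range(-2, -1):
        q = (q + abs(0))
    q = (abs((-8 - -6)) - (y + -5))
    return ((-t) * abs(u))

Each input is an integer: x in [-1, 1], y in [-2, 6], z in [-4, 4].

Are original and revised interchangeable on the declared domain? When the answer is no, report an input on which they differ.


Consider the input x=0, y=-2, z=-2.
original: t becomes 2; next (((t - z) - (-y)) == (-y)) evaluates to true; next z becomes 0; next u becomes 1; next at i=3:; next u becomes 0; next at j=0:; next u becomes 3; next at i=4:; next u becomes 0; next at j=0:; next u becomes 4; next at i=5:; next u becomes 0; next at j=0:; next u becomes 5; next at i=6:; next u becomes 0; next at j=0:; next u becomes 6; next at i=7:; next u becomes 0; next at j=0:; next u becomes 7; next at i=8:; next u becomes 0; next at j=0:; next u becomes 8; next q becomes 0; next at i=-2:; next q becomes 0; next q becomes 9; next final value -16
revised: t becomes 2; next (((t - z) - (-y)) == (-y)) evaluates to true; next z becomes -2; next u becomes 1; next at i=3:; next u becomes -2; next at j=0:; next u becomes 1; next at i=4:; next u becomes -2; next at j=0:; next u becomes 2; next at i=5:; next u becomes -4; next at j=0:; next u becomes 1; next at i=6:; next u becomes -2; next at j=0:; next u becomes 4; next at i=7:; next u becomes -8; next at j=0:; next u becomes -1; next at i=8:; next u becomes 2; next at j=0:; next u becomes 10; next q becomes 0; next at i=-2:; next q becomes 0; next q becomes 9; next final value -20
-16 != -20, so the rewrite changes behavior.
verdict: not equivalent; witness: x=0, y=-2, z=-2


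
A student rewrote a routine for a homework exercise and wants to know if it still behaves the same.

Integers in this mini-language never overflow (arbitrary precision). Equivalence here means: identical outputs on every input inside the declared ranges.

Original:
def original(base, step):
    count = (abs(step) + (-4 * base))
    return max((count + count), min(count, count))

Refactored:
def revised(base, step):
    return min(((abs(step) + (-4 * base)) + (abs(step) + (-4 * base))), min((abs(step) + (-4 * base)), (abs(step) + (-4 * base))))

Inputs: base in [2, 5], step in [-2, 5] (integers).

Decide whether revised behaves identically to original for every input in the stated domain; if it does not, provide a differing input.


There is a counterexample at base=2, step=-2: -6 on one side, -12 on the other.
original: count becomes -6; next final value -6
revised: final value -12
verdict: not equivalent; witness: base=2, step=-2


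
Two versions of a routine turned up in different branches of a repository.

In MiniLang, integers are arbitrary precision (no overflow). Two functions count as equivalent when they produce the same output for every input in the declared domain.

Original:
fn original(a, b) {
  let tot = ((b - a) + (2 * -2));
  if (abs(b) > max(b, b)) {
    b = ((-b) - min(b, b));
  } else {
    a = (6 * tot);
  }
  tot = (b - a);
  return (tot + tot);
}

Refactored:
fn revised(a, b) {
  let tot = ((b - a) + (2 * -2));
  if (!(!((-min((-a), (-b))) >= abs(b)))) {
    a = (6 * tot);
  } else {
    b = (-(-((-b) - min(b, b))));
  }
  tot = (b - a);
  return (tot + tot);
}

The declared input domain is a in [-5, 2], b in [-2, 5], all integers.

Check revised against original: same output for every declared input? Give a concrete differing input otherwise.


Evaluate both at a=1, b=-1.
original: tot := -6 | (abs(b) > max(b, b)): true | b := 2 | tot := 1 | result 2
revised: tot := -6 | (!(!((-min((-a), (-b))) >= abs(b)))): true | a := -36 | tot := 35 | result 70
2 and 70 differ, so these are not the same function on this domain.
verdict: not equivalent; witness: a=1, b=-1


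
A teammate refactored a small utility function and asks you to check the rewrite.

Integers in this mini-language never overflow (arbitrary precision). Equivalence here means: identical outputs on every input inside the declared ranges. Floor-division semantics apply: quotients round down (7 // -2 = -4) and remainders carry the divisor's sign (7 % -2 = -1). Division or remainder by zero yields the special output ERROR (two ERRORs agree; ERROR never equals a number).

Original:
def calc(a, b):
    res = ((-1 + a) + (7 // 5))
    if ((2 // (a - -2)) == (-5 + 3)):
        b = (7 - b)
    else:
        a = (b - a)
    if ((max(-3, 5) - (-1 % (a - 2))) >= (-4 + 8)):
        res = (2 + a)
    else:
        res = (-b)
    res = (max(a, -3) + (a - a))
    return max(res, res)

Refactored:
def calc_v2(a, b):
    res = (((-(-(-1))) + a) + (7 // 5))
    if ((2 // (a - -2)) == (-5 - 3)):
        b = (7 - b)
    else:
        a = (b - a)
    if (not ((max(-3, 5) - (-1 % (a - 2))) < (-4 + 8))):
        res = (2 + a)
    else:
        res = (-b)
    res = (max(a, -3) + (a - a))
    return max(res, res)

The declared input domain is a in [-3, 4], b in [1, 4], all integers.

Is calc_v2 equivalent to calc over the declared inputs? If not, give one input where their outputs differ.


Consider the input a=-3, b=1.
calc: res = -3; ((2 // (a - -2)) == (-5 + 3)) -> true; b = 6; ((max(-3, 5) - (-1 % (a - 2))) >= (-4 + 8)) -> true; res = -1; res = -3; return -3
calc_v2: res = -3; ((2 // (a - -2)) == (-5 - 3)) -> false; a = 4; (not ((max(-3, 5) - (-1 % (a - 2))) < (-4 + 8))) -> true; res = 6; res = 4; return 4
-3 and 4 differ, so these are not the same function on this domain.
verdict: not equivalent; witness: a=-3, b=1


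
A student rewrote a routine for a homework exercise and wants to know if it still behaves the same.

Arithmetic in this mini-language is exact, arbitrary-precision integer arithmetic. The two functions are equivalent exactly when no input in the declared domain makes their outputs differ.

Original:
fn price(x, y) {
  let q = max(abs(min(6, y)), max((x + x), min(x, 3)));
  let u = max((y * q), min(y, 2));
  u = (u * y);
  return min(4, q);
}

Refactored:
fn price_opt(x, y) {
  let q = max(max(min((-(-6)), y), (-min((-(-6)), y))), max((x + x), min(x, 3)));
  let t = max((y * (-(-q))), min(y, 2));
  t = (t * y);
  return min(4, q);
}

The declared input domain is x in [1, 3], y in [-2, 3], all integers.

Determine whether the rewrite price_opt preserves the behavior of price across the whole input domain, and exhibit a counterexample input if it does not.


The two are interchangeable: constant usage differs; and min/max/abs usage differs; and local variable names differ, and every declared input agrees.
Spot check at x=1, y=-2 — price: q=2, then u=-2, then u=4, then returns 2. price_opt: q=2, then t=-2, then t=4, then returns 2. Both give 2.
Checked all 18 inputs in the declared domain: the outputs agree on every one.
verdict: equivalent


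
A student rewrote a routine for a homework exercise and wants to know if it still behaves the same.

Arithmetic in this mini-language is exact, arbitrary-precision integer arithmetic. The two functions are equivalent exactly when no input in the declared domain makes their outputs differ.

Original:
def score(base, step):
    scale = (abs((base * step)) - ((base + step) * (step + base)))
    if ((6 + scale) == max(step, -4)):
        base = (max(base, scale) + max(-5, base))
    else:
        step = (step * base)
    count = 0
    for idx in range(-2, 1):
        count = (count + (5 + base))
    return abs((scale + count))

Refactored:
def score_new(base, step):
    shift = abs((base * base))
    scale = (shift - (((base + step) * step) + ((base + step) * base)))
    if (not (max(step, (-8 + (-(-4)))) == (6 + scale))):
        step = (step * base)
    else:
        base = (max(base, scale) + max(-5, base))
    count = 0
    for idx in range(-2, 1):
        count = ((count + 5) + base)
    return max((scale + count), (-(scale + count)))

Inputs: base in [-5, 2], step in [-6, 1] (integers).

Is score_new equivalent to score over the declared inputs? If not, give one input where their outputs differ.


Try base=-5, step=-6.
score: scale := -91 | ((6 + scale) == max(step, -4)): false | step := 30 | count := 0 | iter idx=-2: | count := 0 | iter idx=-1: | count := 0 | iter idx=0: | count := 0 | result 91
score_new: shift := 25 | scale := -96 | (not (max(step, (-8 + (-(-4)))) == (6 + scale))): true | step := 30 | count := 0 | iter idx=-2: | count := 0 | iter idx=-1: | count := 0 | iter idx=0: | count := 0 | result 96
91 and 96 differ, so these are not the same function on this domain.
verdict: not equivalent; witness: base=-5, step=-6


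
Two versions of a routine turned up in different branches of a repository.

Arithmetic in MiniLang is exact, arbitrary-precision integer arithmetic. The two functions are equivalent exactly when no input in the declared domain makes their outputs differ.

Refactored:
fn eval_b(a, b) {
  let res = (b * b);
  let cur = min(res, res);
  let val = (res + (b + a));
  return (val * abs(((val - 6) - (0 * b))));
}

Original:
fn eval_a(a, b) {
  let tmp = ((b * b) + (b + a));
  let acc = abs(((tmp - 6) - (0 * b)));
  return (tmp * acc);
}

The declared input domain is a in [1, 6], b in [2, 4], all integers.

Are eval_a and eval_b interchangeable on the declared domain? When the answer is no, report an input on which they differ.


This is a faithful refactor — local variable names differ; statement counts differ; min/max/abs usage differs, but the computed results match everywhere.
As a probe, take a=2, b=2: eval_a runs tmp becomes 8; next acc becomes 2; next final value 16; eval_b runs res becomes 4; next cur becomes 4; next val becomes 8; next final value 16; both end at 16.
Across all 18 domain points the two functions coincide.
verdict: equivalent


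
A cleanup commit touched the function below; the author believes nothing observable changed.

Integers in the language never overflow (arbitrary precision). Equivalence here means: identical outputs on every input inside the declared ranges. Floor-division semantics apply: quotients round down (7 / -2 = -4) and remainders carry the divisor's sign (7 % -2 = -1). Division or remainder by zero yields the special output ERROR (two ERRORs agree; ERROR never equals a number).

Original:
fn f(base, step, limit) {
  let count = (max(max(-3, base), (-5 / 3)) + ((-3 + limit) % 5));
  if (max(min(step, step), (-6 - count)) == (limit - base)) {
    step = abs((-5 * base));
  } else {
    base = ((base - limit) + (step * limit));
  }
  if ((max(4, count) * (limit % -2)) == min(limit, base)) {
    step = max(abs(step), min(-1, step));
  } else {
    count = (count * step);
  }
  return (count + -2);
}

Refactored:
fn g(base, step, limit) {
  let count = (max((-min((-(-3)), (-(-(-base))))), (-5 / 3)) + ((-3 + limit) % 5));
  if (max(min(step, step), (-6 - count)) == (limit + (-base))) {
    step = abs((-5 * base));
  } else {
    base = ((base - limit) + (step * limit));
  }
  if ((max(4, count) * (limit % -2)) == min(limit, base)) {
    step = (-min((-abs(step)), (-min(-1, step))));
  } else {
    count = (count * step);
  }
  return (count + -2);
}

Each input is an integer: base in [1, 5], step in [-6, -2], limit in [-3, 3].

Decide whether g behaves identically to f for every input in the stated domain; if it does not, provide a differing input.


The two versions differ — the changes include min/max/abs usage differs, plus arithmetic usage differs.
As a probe, take base=4, step=-3, limit=-3: f runs count = 8; (max(min(step, step), (-6 - count)) == (limit - base)) -> false; base = 16; ((max(4, count) * (limit % -2)) == min(limit, base)) -> false; count = -24; return -26; g runs count = 8; (max(min(step, step), (-6 - count)) == (limit + (-base))) -> false; base = 16; ((max(4, count) * (limit % -2)) == min(limit, base)) -> false; count = -24; return -26; both end at -26.
An exhaustive pass over the 175 declared inputs shows identical outputs.
verdict: equivalent


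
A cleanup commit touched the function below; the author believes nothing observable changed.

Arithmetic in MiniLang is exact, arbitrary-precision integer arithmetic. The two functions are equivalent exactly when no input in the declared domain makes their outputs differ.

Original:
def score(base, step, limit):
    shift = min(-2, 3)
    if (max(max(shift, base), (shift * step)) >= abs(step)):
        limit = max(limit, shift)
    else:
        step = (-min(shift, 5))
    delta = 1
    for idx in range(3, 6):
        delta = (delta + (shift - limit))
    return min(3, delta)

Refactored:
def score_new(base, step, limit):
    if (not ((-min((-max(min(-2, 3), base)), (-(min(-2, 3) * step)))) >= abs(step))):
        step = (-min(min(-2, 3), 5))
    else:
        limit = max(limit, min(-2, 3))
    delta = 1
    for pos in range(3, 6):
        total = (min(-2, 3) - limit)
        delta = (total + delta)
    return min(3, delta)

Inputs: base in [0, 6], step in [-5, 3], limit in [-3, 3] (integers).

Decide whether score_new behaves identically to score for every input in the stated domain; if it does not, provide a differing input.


Comparing the listings, the differences include: constant usage differs; also local variable names differ; also min/max/abs usage differs; also boolean connective usage differs.
Spot check at base=5, step=-1, limit=2 — score: shift=-2, then (max(max(shift, base), (shift * step)) >= abs(step)) is true, then limit=2, then delta=1, then (idx=3), then delta=-3, then (idx=4), then delta=-7, then (idx=5), then delta=-11, then returns -11. score_new: (not ((-min((-max(min(-2, 3), base)), (-(min(-2, 3) * step)))) >= abs(step))) is false, then limit=2, then delta=1, then (pos=3), then total=-4, then delta=-3, then (pos=4), then total=-4, then delta=-7, then (pos=5), then total=-4, then delta=-11, then returns -11. Both give -11.
An exhaustive pass over the 441 declared inputs shows identical outputs.
verdict: equivalent


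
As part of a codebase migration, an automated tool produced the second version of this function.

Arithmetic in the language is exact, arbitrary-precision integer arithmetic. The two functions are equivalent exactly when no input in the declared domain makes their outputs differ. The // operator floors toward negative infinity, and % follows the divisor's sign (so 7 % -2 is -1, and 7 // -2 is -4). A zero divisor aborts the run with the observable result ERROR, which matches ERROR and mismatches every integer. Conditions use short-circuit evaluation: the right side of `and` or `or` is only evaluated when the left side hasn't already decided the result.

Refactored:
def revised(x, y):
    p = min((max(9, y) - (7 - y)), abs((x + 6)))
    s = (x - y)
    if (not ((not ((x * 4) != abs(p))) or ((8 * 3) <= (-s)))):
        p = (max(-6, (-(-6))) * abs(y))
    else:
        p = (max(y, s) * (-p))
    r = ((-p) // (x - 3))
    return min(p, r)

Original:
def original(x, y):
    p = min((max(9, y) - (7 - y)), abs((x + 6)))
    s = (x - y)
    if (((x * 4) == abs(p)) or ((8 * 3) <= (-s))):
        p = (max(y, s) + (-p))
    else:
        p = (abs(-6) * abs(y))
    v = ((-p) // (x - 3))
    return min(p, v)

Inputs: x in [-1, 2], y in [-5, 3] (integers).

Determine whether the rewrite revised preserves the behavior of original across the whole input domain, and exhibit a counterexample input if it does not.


Evaluate both at x=1, y=2.
original: p = 4; s = -1; (((x * 4) == abs(p)) or ((8 * 3) <= (-s))) -> true; p = -2; v = -1; return -2
revised: p = 4; s = -1; (not ((not ((x * 4) != abs(p))) or ((8 * 3) <= (-s)))) -> false; p = -8; r = -4; return -8
-2 and -8 differ, so these are not the same function on this domain.
verdict: not equivalent; witness: x=1, y=2


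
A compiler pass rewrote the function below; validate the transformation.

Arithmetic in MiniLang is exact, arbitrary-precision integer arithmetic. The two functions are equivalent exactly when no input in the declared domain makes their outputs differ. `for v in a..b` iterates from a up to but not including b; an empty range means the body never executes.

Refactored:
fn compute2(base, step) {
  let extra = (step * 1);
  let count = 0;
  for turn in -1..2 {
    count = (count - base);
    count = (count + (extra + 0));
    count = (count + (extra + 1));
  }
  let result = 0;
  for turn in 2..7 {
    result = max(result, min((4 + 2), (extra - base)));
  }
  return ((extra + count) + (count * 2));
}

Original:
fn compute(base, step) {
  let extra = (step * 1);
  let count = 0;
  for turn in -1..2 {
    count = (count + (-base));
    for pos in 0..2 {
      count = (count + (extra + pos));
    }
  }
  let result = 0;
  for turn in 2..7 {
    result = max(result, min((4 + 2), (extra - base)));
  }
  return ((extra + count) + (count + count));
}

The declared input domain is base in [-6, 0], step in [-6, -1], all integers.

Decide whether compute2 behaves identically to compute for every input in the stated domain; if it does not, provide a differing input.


Reading the diff, among the changes: constant usage differs, and arithmetic usage differs, and local variable names differ, and loop structure differs.
One worked example (base=-3, step=-6) — compute: extra := -6 | count := 0 | iter turn=-1: | count := 3 | iter pos=0: | count := -3 | iter pos=1: | count := -8 | iter turn=0: | count := -5 | iter pos=0: | count := -11 | iter pos=1: | count := -16 | iter turn=1: | count := -13 | iter pos=0: | count := -19 | iter pos=1: | count := -24 | result := 0 | iter turn=2: | result := 0 | iter turn=3: | result := 0 | iter turn=4: | result := 0 | iter turn=5: | result := 0 | iter turn=6: | result := 0 | result -78; compute2: extra := -6 | count := 0 | iter turn=-1: | count := 3 | count := -3 | count := -8 | iter turn=0: | count := -5 | count := -11 | count := -16 | iter turn=1: | count := -13 | count := -19 | count := -24 | result := 0 | iter turn=2: | result := 0 | iter turn=3: | result := 0 | iter turn=4: | result := 0 | iter turn=5: | result := 0 | iter turn=6: | result := 0 | result -78; agreement on -78.
Every one of the 42 inputs gives matching results.
verdict: equivalent


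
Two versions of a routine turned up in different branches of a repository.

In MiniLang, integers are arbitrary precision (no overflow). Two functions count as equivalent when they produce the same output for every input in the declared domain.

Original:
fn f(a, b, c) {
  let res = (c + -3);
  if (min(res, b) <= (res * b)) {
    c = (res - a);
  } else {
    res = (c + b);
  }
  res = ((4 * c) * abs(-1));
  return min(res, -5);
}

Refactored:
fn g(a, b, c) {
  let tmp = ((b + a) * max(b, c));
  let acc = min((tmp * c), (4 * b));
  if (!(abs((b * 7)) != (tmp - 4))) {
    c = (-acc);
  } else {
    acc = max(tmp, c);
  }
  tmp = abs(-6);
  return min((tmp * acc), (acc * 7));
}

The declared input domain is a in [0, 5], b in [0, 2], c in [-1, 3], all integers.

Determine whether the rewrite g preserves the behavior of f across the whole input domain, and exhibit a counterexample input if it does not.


Consider the input a=0, b=0, c=-1.
f: res becomes -4; next (min(res, b) <= (res * b)) evaluates to true; next c becomes -4; next res becomes -16; next final value -16
g: tmp becomes 0; next acc becomes 0; next (!(abs((b * 7)) != (tmp - 4))) evaluates to false; next acc becomes 0; next tmp becomes 6; next final value 0
-16 vs 0 — the two versions disagree here.
verdict: not equivalent; witness: a=0, b=0, c=-1


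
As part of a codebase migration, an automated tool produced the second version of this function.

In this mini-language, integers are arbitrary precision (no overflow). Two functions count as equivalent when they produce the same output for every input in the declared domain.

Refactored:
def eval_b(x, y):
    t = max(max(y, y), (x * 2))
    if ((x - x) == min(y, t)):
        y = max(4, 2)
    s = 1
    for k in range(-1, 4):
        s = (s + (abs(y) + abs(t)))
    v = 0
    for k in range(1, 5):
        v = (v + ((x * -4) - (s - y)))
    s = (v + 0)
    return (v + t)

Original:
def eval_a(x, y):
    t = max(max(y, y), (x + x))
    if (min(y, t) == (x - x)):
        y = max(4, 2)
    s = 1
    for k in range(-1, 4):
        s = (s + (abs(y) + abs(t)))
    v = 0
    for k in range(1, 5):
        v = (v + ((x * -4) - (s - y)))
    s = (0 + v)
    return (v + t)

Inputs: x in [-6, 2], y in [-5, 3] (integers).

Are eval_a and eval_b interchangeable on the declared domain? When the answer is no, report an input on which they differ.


Although constant usage differs; arithmetic usage differs, 81/81 inputs agree.
verdict: equivalent


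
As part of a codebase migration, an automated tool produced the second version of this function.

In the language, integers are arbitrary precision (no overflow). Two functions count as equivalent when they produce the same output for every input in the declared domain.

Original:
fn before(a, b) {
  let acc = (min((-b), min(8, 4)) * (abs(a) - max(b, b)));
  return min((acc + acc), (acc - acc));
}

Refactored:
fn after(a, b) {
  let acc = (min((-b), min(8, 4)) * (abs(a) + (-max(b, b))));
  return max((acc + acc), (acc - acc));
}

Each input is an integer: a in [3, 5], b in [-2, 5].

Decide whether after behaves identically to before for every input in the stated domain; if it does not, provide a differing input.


Take a=3, b=-2.
before: acc = 10; return 0
after: acc = 10; return 20
0 and 20 differ, so these are not the same function on this domain.
verdict: not equivalent; witness: a=3, b=-2


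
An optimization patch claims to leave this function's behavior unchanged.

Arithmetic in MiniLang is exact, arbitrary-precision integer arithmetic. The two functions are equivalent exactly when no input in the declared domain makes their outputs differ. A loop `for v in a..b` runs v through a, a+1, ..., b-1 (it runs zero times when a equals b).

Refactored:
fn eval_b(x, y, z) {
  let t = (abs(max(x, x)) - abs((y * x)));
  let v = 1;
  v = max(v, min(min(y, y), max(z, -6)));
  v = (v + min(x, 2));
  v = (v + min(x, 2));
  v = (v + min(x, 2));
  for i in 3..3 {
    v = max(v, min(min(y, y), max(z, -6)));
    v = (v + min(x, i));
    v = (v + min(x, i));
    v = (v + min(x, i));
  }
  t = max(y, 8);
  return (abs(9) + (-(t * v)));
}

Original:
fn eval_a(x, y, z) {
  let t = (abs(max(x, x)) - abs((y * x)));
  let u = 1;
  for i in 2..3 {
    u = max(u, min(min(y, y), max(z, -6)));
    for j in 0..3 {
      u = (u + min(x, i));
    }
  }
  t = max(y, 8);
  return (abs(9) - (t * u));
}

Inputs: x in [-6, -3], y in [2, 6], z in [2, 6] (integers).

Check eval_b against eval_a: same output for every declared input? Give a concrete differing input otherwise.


The two versions differ — the changes include statement counts differ; and arithmetic usage differs; and constant usage differs; and loop structure differs; and min/max/abs usage differs; and local variable names differ.
Spot check at x=-6, y=5, z=6 — eval_a: t=-24, then u=1, then (i=2), then u=5, then (j=0), then u=-1, then (j=1), then u=-7, then (j=2), then u=-13, then t=8, then returns 113. eval_b: t=-24, then v=1, then v=5, then v=-1, then v=-7, then v=-13, then the loop over i runs zero times, then t=8, then returns 113. Both give 113.
Sweeping the whole domain (100 inputs) finds no disagreement.
verdict: equivalent


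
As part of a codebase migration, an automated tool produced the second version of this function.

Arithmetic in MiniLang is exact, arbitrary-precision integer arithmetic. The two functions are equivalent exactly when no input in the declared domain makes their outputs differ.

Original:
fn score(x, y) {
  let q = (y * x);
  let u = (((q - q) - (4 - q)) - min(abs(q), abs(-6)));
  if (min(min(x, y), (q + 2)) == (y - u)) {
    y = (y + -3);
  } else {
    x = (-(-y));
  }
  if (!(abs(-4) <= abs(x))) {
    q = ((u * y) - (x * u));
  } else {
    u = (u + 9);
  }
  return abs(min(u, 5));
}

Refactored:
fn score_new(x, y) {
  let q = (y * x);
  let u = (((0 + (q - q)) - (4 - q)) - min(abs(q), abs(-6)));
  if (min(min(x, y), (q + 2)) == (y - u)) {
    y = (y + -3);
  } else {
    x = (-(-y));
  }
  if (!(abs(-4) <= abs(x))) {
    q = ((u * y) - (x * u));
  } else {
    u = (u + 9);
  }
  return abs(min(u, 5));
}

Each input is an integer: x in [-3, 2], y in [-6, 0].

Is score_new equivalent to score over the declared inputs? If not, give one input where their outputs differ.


This is a faithful refactor — constant usage differs; arithmetic usage differs, but the computed results match everywhere.
One worked example (x=2, y=-6) — score: q := -12 | u := -22 | (min(min(x, y), (q + 2)) == (y - u)): false | x := -6 | (!(abs(-4) <= abs(x))): false | u := -13 | result 13; score_new: q := -12 | u := -22 | (min(min(x, y), (q + 2)) == (y - u)): false | x := -6 | (!(abs(-4) <= abs(x))): false | u := -13 | result 13; agreement on 13.
Checked all 42 inputs in the declared domain: the outputs agree on every one.
verdict: equivalent


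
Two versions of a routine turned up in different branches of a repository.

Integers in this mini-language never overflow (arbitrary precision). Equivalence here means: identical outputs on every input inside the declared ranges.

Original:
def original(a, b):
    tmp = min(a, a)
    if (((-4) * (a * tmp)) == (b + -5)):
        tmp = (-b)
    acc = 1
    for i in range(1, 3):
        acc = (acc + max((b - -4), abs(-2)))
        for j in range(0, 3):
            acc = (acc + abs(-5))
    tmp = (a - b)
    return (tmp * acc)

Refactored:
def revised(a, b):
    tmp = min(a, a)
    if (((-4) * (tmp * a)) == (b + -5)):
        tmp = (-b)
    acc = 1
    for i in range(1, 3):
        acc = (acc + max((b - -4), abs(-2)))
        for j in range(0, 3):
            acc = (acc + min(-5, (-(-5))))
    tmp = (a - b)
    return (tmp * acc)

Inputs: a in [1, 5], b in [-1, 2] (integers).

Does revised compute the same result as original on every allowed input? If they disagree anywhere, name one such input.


At a=1, b=-1: original gives 74, revised gives -46.
verdict: not equivalent; witness: a=1, b=-1
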